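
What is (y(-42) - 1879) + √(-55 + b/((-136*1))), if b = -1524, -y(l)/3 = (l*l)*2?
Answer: -12463 + I*√50626/34 ≈ -12463.0 + 6.6177*I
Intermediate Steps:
y(l) = -6*l² (y(l) = -3*l*l*2 = -3*l²*2 = -6*l²)
(y(-42) - 1879) + √(-55 + b/((-136*1))) = (-6*(-42)² - 1879) + √(-55 - 1524/((-136*1))) = (-6*1764 - 1879) + √(-55 - 1524/(-136)) = (-10584 - 1879) + √(-55 - 1524*(-1/136)) = -12463 + √(-55 + 381/34) = -12463 + √(-1489/34) = -12463 + I*√50626/34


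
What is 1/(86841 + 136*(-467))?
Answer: 1/23329 ≈ 4.2865e-5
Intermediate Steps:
1/(86841 + 136*(-467)) = 1/(86841 - 63512) = 1/23329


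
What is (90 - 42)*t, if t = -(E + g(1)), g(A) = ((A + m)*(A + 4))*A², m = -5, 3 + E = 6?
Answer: 816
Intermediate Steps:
E = 3 (E = -3 + 6 = 3)
g(A) = A²*(-5 + A)*(4 + A) (g(A) = ((A - 5)*(A + 4))*A² = ((-5 + A)*(4 + A))*A² = A²*(-5 + A)*(4 + A))
t = 17 (t = -(3 + 1²*(-20 + 1² - 1*1)) = -(3 + 1*(-20 + 1 - 1)) = -(3 + 1*(-20)) = -(3 - 20) = -1*(-17) = 17)
(90 - 42)*t = (90 - 42)*17 = 48*17 = 816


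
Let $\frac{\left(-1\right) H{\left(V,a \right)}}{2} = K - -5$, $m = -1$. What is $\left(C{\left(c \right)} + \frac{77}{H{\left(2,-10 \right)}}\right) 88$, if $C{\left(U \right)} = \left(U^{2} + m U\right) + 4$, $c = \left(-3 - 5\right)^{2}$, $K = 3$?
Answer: $\frac{709489}{2} \approx 3.5474 \cdot 10^{5}$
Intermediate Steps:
$H{\left(V,a \right)} = -16$ ($H{\left(V,a \right)} = - 2 \left(3 - -5\right) = - 2 \left(3 + 5\right) = \left(-2\right) 8 = -16$)
$c = 64$ ($c = \left(-8\right)^{2} = 64$)
$C{\left(U \right)} = 4 + U^{2} - U$ ($C{\left(U \right)} = \left(U^{2} - U\right) + 4 = 4 + U^{2} - U$)
$\left(C{\left(c \right)} + \frac{77}{H{\left(2,-10 \right)}}\right) 88 = \left(\left(4 + 64^{2} - 64\right) + \frac{77}{-16}\right) 88 = \left(\left(4 + 4096 - 64\right) + 77 \left(- \frac{1}{16}\right)\right) 88 = \left(4036 - \frac{77}{16}\right) 88 = \frac{64499}{16} \cdot 88 = \frac{709489}{2}$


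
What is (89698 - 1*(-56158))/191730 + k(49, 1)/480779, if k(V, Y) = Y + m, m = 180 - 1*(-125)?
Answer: 35091585602/46089878835 ≈ 0.76137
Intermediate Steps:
m = 305 (m = 180 + 125 = 305)
k(V, Y) = 305 + Y (k(V, Y) = Y + 305 = 305 + Y)
(89698 - 1*(-56158))/191730 + k(49, 1)/480779 = (89698 - 1*(-56158))/191730 + (305 + 1)/480779 = (89698 + 56158)*(1/191730) + 306*(1/480779) = 145856*(1/191730) + 306/480779 = 72928/95865 + 306/480779 = 35091585602/46089878835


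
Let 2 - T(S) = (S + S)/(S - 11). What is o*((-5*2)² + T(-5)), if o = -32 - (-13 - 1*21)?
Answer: 811/4 ≈ 202.75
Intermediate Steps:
T(S) = 2 - 2*S/(-11 + S) (T(S) = 2 - (S + S)/(S - 11) = 2 - 2*S/(-11 + S))
o = 2 (o = -32 - (-13 - 21) = -32 - 1*(-34) = -32 + 34 = 2)
o*((-5*2)² + T(-5)) = 2*((-5*2)² - 22/(-11 - 5)) = 2*((-10)² - 22/(-16)) = 2*(100 - 22*(-1/16)) = 2*(100 + 11/8) = 2*(811/8) = 811/4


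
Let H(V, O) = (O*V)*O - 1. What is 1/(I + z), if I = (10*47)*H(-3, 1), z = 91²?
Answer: 1/6401 ≈ 0.00015623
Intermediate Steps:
z = 8281
H(V, O) = -1 + V*O² (H(V, O) = V*O² - 1 = -1 + V*O²)
I = -1880 (I = (10*47)*(-1 - 3*1²) = 470*(-1 - 3*1) = 470*(-1 - 3) = 470*(-4) = -1880)
1/(I + z) = 1/(-1880 + 8281) = 1/6401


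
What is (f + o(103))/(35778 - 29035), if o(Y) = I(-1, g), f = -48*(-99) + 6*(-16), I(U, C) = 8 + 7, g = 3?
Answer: 4671/6743 ≈ 0.69272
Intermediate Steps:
I(U, C) = 15
f = 4656 (f = 4752 - 96 = 4656)
o(Y) = 15
(f + o(103))/(35778 - 29035) = (4656 + 15)/(35778 - 29035) = 4671/6743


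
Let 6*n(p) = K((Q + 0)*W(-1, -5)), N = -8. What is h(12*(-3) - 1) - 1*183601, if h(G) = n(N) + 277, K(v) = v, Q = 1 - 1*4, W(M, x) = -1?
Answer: -366647/2 ≈ -1.8332e+5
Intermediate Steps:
Q = -3 (Q = 1 - 4 = -3)
n(p) = 1/2 (n(p) = ((-3 + 0)*(-1))/6 = (-3*(-1))/6 = (1/6)*3 = 1/2)
h(G) = 555/2 (h(G) = 1/2 + 277 = 555/2)
h(12*(-3) - 1) - 1*183601 = 555/2 - 1*183601 = 555/2 - 183601 = -366647/2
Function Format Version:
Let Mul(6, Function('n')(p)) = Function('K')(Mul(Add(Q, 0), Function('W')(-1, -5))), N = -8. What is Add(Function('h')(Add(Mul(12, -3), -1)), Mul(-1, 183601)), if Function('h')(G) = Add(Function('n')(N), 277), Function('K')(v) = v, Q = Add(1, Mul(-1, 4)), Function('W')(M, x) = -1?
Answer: Rational(-366647, 2) ≈ -1.8332e+5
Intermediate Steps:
Q = -3 (Q = Add(1, -4) = -3)
Function('n')(p) = Rational(1, 2) (Function('n')(p) = Mul(Rational(1, 6), Mul(Add(-3, 0), -1)) = Mul(Rational(1, 6), Mul(-3, -1)) = Mul(Rational(1, 6), 3) = Rational(1, 2))
Function('h')(G) = Rational(555, 2) (Function('h')(G) = Add(Rational(1, 2), 277) = Rational(555, 2))
Add(Function('h')(Add(Mul(12, -3), -1)), Mul(-1, 183601)) = Add(Rational(555, 2), Mul(-1, 183601)) = Add(Rational(555, 2), -183601) = Rational(-366647, 2)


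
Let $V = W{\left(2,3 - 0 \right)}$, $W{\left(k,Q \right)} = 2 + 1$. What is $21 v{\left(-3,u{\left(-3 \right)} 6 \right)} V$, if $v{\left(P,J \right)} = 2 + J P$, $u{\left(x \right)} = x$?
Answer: $3528$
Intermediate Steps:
$W{\left(k,Q \right)} = 3$
$V = 3$
$21 v{\left(-3,u{\left(-3 \right)} 6 \right)} V = 21 \left(2 + \left(-3\right) 6 \left(-3\right)\right) 3 = 21 \left(2 - -54\right) 3 = 21 \left(2 + 54\right) 3 = 21 \cdot 56 \cdot 3 = 1176 \cdot 3 = 3528$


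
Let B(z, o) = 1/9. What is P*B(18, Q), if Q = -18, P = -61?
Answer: -61/9 ≈ -6.7778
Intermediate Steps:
B(z, o) = ⅑
P*B(18, Q) = -61*⅑ = -61/9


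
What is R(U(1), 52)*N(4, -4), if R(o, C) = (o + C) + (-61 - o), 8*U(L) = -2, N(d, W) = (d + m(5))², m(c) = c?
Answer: -729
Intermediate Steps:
N(d, W) = (5 + d)² (N(d, W) = (d + 5)² = (5 + d)²)
U(L) = -¼ (U(L) = (⅛)*(-2) = -¼)
R(o, C) = -61 + C (R(o, C) = (C + o) + (-61 - o) = -61 + C)
R(U(1), 52)*N(4, -4) = (-61 + 52)*(5 + 4)² = -9*9² = -9*81 = -729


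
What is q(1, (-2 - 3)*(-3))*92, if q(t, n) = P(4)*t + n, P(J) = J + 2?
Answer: 1932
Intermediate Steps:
P(J) = 2 + J
q(t, n) = n + 6*t (q(t, n) = (2 + 4)*t + n = 6*t + n = n + 6*t)
q(1, (-2 - 3)*(-3))*92 = ((-2 - 3)*(-3) + 6*1)*92 = (-5*(-3) + 6)*92 = (15 + 6)*92 = 21*92 = 1932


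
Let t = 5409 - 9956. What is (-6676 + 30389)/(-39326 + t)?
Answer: -23713/43873 ≈ -0.54049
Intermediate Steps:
t = -4547
(-6676 + 30389)/(-39326 + t) = (-6676 + 30389)/(-39326 - 4547) = 23713/(-43873) = 23713*(-1/43873) = -23713/43873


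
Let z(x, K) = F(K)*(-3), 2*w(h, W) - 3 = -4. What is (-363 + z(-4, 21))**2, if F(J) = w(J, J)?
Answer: 522729/4 ≈ 1.3068e+5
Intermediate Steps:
w(h, W) = -1/2 (w(h, W) = 3/2 + (1/2)*(-4) = 3/2 - 2 = -1/2)
F(J) = -1/2
z(x, K) = 3/2 (z(x, K) = -1/2*(-3) = 3/2)
(-363 + z(-4, 21))**2 = (-363 + 3/2)**2 = (-723/2)**2 = 522729/4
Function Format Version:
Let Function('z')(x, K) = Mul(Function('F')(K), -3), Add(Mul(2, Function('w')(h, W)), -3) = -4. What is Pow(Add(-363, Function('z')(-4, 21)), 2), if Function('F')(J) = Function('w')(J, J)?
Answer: Rational(522729, 4) ≈ 1.3068e+5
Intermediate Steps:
Function('w')(h, W) = Rational(-1, 2) (Function('w')(h, W) = Add(Rational(3, 2), Mul(Rational(1, 2), -4)) = Add(Rational(3, 2), -2) = Rational(-1, 2))
Function('F')(J) = Rational(-1, 2)
Function('z')(x, K) = Rational(3, 2) (Function('z')(x, K) = Mul(Rational(-1, 2), -3) = Rational(3, 2))
Pow(Add(-363, Function('z')(-4, 21)), 2) = Pow(Add(-363, Rational(3, 2)), 2) = Pow(Rational(-723, 2), 2) = Rational(522729, 4)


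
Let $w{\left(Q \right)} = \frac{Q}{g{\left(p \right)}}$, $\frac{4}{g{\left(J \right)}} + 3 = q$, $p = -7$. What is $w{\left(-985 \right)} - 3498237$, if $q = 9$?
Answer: $- \frac{6999429}{2} \approx -3.4997 \cdot 10^{6}$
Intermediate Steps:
$g{\left(J \right)} = \frac{2}{3}$ ($g{\left(J \right)} = \frac{4}{-3 + 9} = \frac{4}{6} = 4 \cdot \frac{1}{6} = \frac{2}{3}$)
$w{\left(Q \right)} = \frac{3 Q}{2}$ ($w{\left(Q \right)} = \frac{Q}{\frac{2}{3}} = Q \frac{3}{2} = \frac{3 Q}{2}$)
$w{\left(-985 \right)} - 3498237 = \frac{3}{2} \left(-985\right) - 3498237 = - \frac{2955}{2} - 3498237 = - \frac{6999429}{2}$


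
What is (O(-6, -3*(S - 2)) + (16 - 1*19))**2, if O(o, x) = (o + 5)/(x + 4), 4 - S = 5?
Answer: 1600/169 ≈ 9.4675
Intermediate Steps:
S = -1 (S = 4 - 1*5 = 4 - 5 = -1)
O(o, x) = (5 + o)/(4 + x)
(O(-6, -3*(S - 2)) + (16 - 1*19))**2 = ((5 - 6)/(4 - 3*(-1 - 2)) + (16 - 1*19))**2 = (-1/(4 - 3*(-3)) + (16 - 19))**2 = (-1/(4 + 9) - 3)**2 = (-1/13 - 3)**2 = (-40/13)**2 = 1600/169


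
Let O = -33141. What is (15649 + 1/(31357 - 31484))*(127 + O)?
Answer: -65612749908/127 ≈ -5.1664e+8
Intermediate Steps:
(15649 + 1/(31357 - 31484))*(127 + O) = (15649 + 1/(31357 - 31484))*(127 - 33141) = (15649 + 1/(-127))*(-33014) = (15649 - 1/127)*(-33014) = (1987422/127)*(-33014) = -65612749908/127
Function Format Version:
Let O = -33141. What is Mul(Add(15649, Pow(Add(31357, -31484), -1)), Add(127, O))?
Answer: Rational(-65612749908, 127) ≈ -5.1664e+8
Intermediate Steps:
Mul(Add(15649, Pow(Add(31357, -31484), -1)), Add(127, O)) = Mul(Add(15649, Pow(Add(31357, -31484), -1)), Add(127, -33141)) = Mul(Add(15649, Pow(-127, -1)), -33014) = Mul(Add(15649, Rational(-1, 127)), -33014) = Mul(Rational(1987422, 127), -33014) = Rational(-65612749908, 127)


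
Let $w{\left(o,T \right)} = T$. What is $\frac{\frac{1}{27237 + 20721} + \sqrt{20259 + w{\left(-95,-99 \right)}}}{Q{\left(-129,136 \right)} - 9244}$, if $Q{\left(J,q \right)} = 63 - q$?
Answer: $- \frac{1}{446824686} - \frac{24 \sqrt{35}}{9317} \approx -0.015239$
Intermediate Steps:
$\frac{\frac{1}{27237 + 20721} + \sqrt{20259 + w{\left(-95,-99 \right)}}}{Q{\left(-129,136 \right)} - 9244} = \frac{\frac{1}{27237 + 20721} + \sqrt{20259 - 99}}{\left(63 - 136\right) - 9244} = \frac{\frac{1}{47958} + \sqrt{20160}}{\left(63 - 136\right) - 9244} = \frac{\frac{1}{47958} + 24 \sqrt{35}}{-73 - 9244} = \frac{\frac{1}{47958} + 24 \sqrt{35}}{-9317} = \left(\frac{1}{47958} + 24 \sqrt{35}\right) \left(- \frac{1}{9317}\right) = - \frac{1}{446824686} - \frac{24 \sqrt{35}}{9317}$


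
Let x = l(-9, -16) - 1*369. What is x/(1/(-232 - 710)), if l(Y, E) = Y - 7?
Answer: 362670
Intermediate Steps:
l(Y, E) = -7 + Y
x = -385 (x = (-7 - 9) - 1*369 = -16 - 369 = -385)
x/(1/(-232 - 710)) = -385/(1/(-232 - 710)) = -385/(1/(-942)) = -385/(-1/942) = -385*(-942) = 362670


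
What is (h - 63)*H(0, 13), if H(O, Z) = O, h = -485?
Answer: 0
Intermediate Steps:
(h - 63)*H(0, 13) = (-485 - 63)*0 = -548*0 = 0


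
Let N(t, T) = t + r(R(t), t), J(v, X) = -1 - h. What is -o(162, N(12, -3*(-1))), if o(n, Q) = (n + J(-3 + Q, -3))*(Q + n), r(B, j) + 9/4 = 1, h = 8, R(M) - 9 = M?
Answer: -105723/4 ≈ -26431.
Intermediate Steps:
R(M) = 9 + M
r(B, j) = -5/4 (r(B, j) = -9/4 + 1 = -5/4)
J(v, X) = -9 (J(v, X) = -1 - 1*8 = -1 - 8 = -9)
N(t, T) = -5/4 + t (N(t, T) = t - 5/4 = -5/4 + t)
o(n, Q) = (-9 + n)*(Q + n) (o(n, Q) = (n - 9)*(Q + n) = (-9 + n)*(Q + n))
-o(162, N(12, -3*(-1))) = -(162² - 9*(-5/4 + 12) - 9*162 + (-5/4 + 12)*162) = -(26244 - 9*43/4 - 1458 + (43/4)*162) = -(26244 - 387/4 - 1458 + 3483/2) = -1*105723/4 = -105723/4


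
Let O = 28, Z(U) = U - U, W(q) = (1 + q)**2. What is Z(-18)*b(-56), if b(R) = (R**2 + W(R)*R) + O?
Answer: 0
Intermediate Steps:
Z(U) = 0
b(R) = 28 + R**2 + R*(1 + R)**2 (b(R) = (R**2 + (1 + R)**2*R) + 28 = (R**2 + R*(1 + R)**2) + 28 = 28 + R**2 + R*(1 + R)**2)
Z(-18)*b(-56) = 0*(28 + (-56)**2 - 56*(1 - 56)**2) = 0*(28 + 3136 - 56*(-55)**2) = 0*(28 + 3136 - 56*3025) = 0*(28 + 3136 - 169400) = 0*(-166236) = 0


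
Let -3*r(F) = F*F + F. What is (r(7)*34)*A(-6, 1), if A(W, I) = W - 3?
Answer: 5712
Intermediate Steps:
A(W, I) = -3 + W
r(F) = -F/3 - F²/3 (r(F) = -(F*F + F)/3 = -(F² + F)/3 = -(F + F²)/3 = -F/3 - F²/3)
(r(7)*34)*A(-6, 1) = (-⅓*7*(1 + 7)*34)*(-3 - 6) = (-⅓*7*8*34)*(-9) = -56/3*34*(-9) = -1904/3*(-9) = 5712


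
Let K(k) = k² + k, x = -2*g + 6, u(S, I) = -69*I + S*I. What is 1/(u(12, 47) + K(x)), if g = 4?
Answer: -1/2677 ≈ -0.00037355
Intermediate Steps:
u(S, I) = -69*I + I*S
x = -2 (x = -2*4 + 6 = -8 + 6 = -2)
K(k) = k + k²
1/(u(12, 47) + K(x)) = 1/(47*(-69 + 12) - 2*(1 - 2)) = 1/(47*(-57) - 2*(-1)) = 1/(-2679 + 2) = 1/(-2677) = -1/2677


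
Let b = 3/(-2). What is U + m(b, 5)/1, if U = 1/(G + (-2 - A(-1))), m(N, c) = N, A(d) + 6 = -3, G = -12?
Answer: -17/10 ≈ -1.7000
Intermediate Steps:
A(d) = -9 (A(d) = -6 - 3 = -9)
b = -3/2 (b = 3*(-½) = -3/2 ≈ -1.5000)
U = -⅕ (U = 1/(-12 + (-2 - 1*(-9))) = 1/(-12 + (-2 + 9)) = 1/(-12 + 7) = 1/(-5) = -⅕ ≈ -0.20000)
U + m(b, 5)/1 = -⅕ - 3/2/1 = -⅕ - 3/2*1 = -⅕ - 3/2 = -17/10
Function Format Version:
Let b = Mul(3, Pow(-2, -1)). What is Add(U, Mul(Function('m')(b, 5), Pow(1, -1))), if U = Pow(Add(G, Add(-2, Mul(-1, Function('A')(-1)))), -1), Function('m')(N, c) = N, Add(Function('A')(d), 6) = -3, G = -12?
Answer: Rational(-17, 10) ≈ -1.7000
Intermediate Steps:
Function('A')(d) = -9 (Function('A')(d) = Add(-6, -3) = -9)
b = Rational(-3, 2) (b = Mul(3, Rational(-1, 2)) = Rational(-3, 2) ≈ -1.5000)
U = Rational(-1, 5) (U = Pow(Add(-12, Add(-2, Mul(-1, -9))), -1) = Pow(Add(-12, Add(-2, 9)), -1) = Pow(Add(-12, 7), -1) = Pow(-5, -1) = Rational(-1, 5) ≈ -0.20000)
Add(U, Mul(Function('m')(b, 5), Pow(1, -1))) = Add(Rational(-1, 5), Mul(Rational(-3, 2), Pow(1, -1))) = Add(Rational(-1, 5), Mul(Rational(-3, 2), 1)) = Add(Rational(-1, 5), Rational(-3, 2)) = Rational(-17, 10)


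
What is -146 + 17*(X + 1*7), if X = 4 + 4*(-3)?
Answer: -163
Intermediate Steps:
X = -8 (X = 4 - 12 = -8)
-146 + 17*(X + 1*7) = -146 + 17*(-8 + 1*7) = -146 + 17*(-8 + 7) = -146 + 17*(-1) = -146 - 17 = -163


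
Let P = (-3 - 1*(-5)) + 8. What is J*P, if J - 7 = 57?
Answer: 640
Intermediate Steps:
J = 64 (J = 7 + 57 = 64)
P = 10 (P = (-3 + 5) + 8 = 2 + 8 = 10)
J*P = 64*10 = 640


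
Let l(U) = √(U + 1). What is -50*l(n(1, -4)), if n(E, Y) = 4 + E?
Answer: -50*√6 ≈ -122.47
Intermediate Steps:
l(U) = √(1 + U)
-50*l(n(1, -4)) = -50*√(1 + (4 + 1)) = -50*√(1 + 5) = -50*√6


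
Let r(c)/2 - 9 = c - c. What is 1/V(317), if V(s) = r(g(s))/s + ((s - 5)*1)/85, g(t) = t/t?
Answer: 26945/100434 ≈ 0.26829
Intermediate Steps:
g(t) = 1
r(c) = 18 (r(c) = 18 + 2*(c - c) = 18 + 2*0 = 18 + 0 = 18)
V(s) = -1/17 + 18/s + s/85 (V(s) = 18/s + ((s - 5)*1)/85 = 18/s + ((-5 + s)*1)*(1/85) = 18/s + (-5 + s)*(1/85) = 18/s + (-1/17 + s/85) = -1/17 + 18/s + s/85)
1/V(317) = 1/((1/85)*(1530 + 317*(-5 + 317))/317) = 1/((1/85)*(1/317)*(1530 + 317*312)) = 1/((1/85)*(1/317)*(1530 + 98904)) = 1/((1/85)*(1/317)*100434) = 1/(100434/26945) = 26945/100434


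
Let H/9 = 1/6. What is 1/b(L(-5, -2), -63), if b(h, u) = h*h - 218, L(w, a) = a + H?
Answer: -4/871 ≈ -0.0045924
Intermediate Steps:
H = 3/2 (H = 9*(1/6) = 9*(1*(⅙)) = 9*(⅙) = 3/2 ≈ 1.5000)
L(w, a) = 3/2 + a (L(w, a) = a + 3/2 = 3/2 + a)
b(h, u) = -218 + h² (b(h, u) = h² - 218 = -218 + h²)
1/b(L(-5, -2), -63) = 1/(-218 + (3/2 - 2)²) = 1/(-218 + (-½)²) = 1/(-218 + ¼) = 1/(-871/4) = -4/871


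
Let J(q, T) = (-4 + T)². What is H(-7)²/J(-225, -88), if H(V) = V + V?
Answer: 49/2116 ≈ 0.023157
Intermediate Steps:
H(V) = 2*V
H(-7)²/J(-225, -88) = (2*(-7))²/((-4 - 88)²) = (-14)²/((-92)²) = 196/8464 = 196*(1/8464) = 49/2116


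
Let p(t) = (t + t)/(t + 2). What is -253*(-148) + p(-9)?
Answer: 262126/7 ≈ 37447.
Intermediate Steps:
p(t) = 2*t/(2 + t) (p(t) = (2*t)/(2 + t) = 2*t/(2 + t))
-253*(-148) + p(-9) = -253*(-148) + 2*(-9)/(2 - 9) = 37444 + 2*(-9)/(-7) = 37444 + 2*(-9)*(-⅐) = 37444 + 18/7 = 262126/7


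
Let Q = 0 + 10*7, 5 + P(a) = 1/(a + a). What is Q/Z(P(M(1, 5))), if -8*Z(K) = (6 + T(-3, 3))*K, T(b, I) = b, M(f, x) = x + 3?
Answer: 8960/237 ≈ 37.806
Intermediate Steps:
M(f, x) = 3 + x
P(a) = -5 + 1/(2*a) (P(a) = -5 + 1/(a + a) = -5 + 1/(2*a))
Q = 70 (Q = 0 + 70 = 70)
Z(K) = -3*K/8 (Z(K) = -(6 - 3)*K/8 = -3*K/8)
Q/Z(P(M(1, 5))) = 70/((-3*(-5 + 1/(2*(3 + 5)))/8)) = 70/((-3*(-5 + (½)/8)/8)) = 70/((-3*(-5 + (½)*(⅛))/8)) = 70/((-3*(-5 + 1/16)/8)) = 70/((-3/8*(-79/16))) = 70/(237/128) = 70*(128/237) = 8960/237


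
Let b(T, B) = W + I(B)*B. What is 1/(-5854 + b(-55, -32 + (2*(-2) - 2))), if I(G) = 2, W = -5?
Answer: -1/5935 ≈ -0.00016849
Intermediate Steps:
b(T, B) = -5 + 2*B
1/(-5854 + b(-55, -32 + (2*(-2) - 2))) = 1/(-5854 + (-5 + 2*(-32 + (2*(-2) - 2)))) = 1/(-5854 + (-5 + 2*(-32 + (-4 - 2)))) = 1/(-5854 + (-5 + 2*(-32 - 6))) = 1/(-5854 + (-5 + 2*(-38))) = 1/(-5854 + (-5 - 76)) = 1/(-5854 - 81) = 1/(-5935) = -1/5935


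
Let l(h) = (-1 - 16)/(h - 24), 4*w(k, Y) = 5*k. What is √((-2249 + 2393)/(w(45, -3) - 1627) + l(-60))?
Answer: √7709033661/263886 ≈ 0.33272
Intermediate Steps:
w(k, Y) = 5*k/4 (w(k, Y) = (5*k)/4 = 5*k/4)
l(h) = -17/(-24 + h)
√((-2249 + 2393)/(w(45, -3) - 1627) + l(-60)) = √((-2249 + 2393)/((5/4)*45 - 1627) - 17/(-24 - 60)) = √(144/(225/4 - 1627) - 17/(-84)) = √(144/(-6283/4) - 17*(-1/84)) = √(144*(-4/6283) + 17/84) = √(-576/6283 + 17/84) = √(58427/527772) = √7709033661/263886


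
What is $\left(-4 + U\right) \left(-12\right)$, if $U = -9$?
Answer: $156$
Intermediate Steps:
$\left(-4 + U\right) \left(-12\right) = \left(-4 - 9\right) \left(-12\right) = \left(-13\right) \left(-12\right) = 156$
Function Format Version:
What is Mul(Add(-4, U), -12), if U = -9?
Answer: 156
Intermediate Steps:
Mul(Add(-4, U), -12) = Mul(Add(-4, -9), -12) = Mul(-13, -12) = 156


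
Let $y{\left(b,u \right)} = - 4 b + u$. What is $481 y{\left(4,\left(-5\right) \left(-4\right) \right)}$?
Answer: $1924$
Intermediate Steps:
$y{\left(b,u \right)} = u - 4 b$
$481 y{\left(4,\left(-5\right) \left(-4\right) \right)} = 481 \left(\left(-5\right) \left(-4\right) - 16\right) = 481 \left(20 - 16\right) = 481 \cdot 4 = 1924$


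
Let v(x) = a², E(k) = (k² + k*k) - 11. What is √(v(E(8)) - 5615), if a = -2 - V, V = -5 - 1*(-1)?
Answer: I*√5611 ≈ 74.907*I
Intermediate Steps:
V = -4 (V = -5 + 1 = -4)
E(k) = -11 + 2*k² (E(k) = (k² + k²) - 11 = 2*k² - 11 = -11 + 2*k²)
a = 2 (a = -2 - 1*(-4) = -2 + 4 = 2)
v(x) = 4 (v(x) = 2² = 4)
√(v(E(8)) - 5615) = √(4 - 5615) = √(-5611) = I*√5611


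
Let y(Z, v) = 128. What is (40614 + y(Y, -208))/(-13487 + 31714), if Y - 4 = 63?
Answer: 40742/18227 ≈ 2.2353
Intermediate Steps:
Y = 67 (Y = 4 + 63 = 67)
(40614 + y(Y, -208))/(-13487 + 31714) = (40614 + 128)/(-13487 + 31714) = 40742/18227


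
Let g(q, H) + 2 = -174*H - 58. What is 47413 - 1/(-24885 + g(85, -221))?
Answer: 640502216/13509 ≈ 47413.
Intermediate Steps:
g(q, H) = -60 - 174*H (g(q, H) = -2 + (-174*H - 58) = -2 + (-58 - 174*H) = -60 - 174*H)
47413 - 1/(-24885 + g(85, -221)) = 47413 - 1/(-24885 + (-60 - 174*(-221))) = 47413 - 1/(-24885 + (-60 + 38454)) = 47413 - 1/(-24885 + 38394) = 47413 - 1/13509 = 640502216/13509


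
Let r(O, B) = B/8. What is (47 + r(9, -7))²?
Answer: 136161/64 ≈ 2127.5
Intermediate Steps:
r(O, B) = B/8 (r(O, B) = B*(⅛) = B/8)
(47 + r(9, -7))² = (47 + (⅛)*(-7))² = (47 - 7/8)² = (369/8)² = 136161/64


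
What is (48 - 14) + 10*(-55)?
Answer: -516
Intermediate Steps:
(48 - 14) + 10*(-55) = 34 - 550 = -516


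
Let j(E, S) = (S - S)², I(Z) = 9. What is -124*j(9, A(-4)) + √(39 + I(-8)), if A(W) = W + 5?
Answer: 4*√3 ≈ 6.9282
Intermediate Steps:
A(W) = 5 + W
j(E, S) = 0 (j(E, S) = 0² = 0)
-124*j(9, A(-4)) + √(39 + I(-8)) = -124*0 + √(39 + 9) = 0 + √48 = 0 + 4*√3 = 4*√3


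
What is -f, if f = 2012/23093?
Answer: -2012/23093 ≈ -0.087126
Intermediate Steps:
f = 2012/23093 (f = 2012*(1/23093) = 2012/23093 ≈ 0.087126)
-f = -1*2012/23093 = -2012/23093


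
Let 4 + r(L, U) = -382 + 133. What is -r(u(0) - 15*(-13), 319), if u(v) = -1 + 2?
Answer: 253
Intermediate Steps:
u(v) = 1
r(L, U) = -253 (r(L, U) = -4 + (-382 + 133) = -4 - 249 = -253)
-r(u(0) - 15*(-13), 319) = -1*(-253) = 253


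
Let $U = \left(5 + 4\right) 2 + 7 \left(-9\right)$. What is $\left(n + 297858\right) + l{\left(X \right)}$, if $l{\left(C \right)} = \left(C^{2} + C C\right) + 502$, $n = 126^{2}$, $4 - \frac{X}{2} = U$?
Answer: $333444$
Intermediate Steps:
$U = -45$ ($U = 9 \cdot 2 - 63 = 18 - 63 = -45$)
$X = 98$ ($X = 8 - -90 = 8 + 90 = 98$)
$n = 15876$
$l{\left(C \right)} = 502 + 2 C^{2}$ ($l{\left(C \right)} = \left(C^{2} + C^{2}\right) + 502 = 2 C^{2} + 502 = 502 + 2 C^{2}$)
$\left(n + 297858\right) + l{\left(X \right)} = \left(15876 + 297858\right) + \left(502 + 2 \cdot 98^{2}\right) = 313734 + \left(502 + 2 \cdot 9604\right) = 313734 + \left(502 + 19208\right) = 313734 + 19710 = 333444$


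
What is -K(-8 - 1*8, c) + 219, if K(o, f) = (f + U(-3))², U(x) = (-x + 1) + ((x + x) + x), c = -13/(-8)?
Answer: 13287/64 ≈ 207.61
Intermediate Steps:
c = 13/8 (c = -13*(-⅛) = 13/8 ≈ 1.6250)
U(x) = 1 + 2*x (U(x) = (1 - x) + (2*x + x) = (1 - x) + 3*x = 1 + 2*x)
K(o, f) = (-5 + f)² (K(o, f) = (f + (1 + 2*(-3)))² = (f + (1 - 6))² = (f - 5)² = (-5 + f)²)
-K(-8 - 1*8, c) + 219 = -(-5 + 13/8)² + 219 = -(-27/8)² + 219 = -1*729/64 + 219 = -729/64 + 219 = 13287/64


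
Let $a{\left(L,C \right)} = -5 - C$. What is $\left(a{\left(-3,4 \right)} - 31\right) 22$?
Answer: $-880$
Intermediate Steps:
$\left(a{\left(-3,4 \right)} - 31\right) 22 = \left(\left(-5 - 4\right) - 31\right) 22 = \left(-9 - 31\right) 22 = \left(-40\right) 22 = -880$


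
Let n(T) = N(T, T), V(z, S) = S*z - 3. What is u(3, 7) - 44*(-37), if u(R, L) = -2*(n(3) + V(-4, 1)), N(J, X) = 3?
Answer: 1636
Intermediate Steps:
V(z, S) = -3 + S*z
n(T) = 3
u(R, L) = 8 (u(R, L) = -2*(3 + (-3 + 1*(-4))) = -2*(3 + (-3 - 4)) = -2*(3 - 7) = -2*(-4) = 8)
u(3, 7) - 44*(-37) = 8 - 44*(-37) = 8 + 1628 = 1636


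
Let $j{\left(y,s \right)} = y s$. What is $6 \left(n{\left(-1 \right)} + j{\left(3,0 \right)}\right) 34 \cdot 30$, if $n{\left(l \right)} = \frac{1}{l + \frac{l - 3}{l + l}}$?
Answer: $6120$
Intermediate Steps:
$n{\left(l \right)} = \frac{1}{l + \frac{-3 + l}{2 l}}$
$j{\left(y,s \right)} = s y$
$6 \left(n{\left(-1 \right)} + j{\left(3,0 \right)}\right) 34 \cdot 30 = 6 \left(2 \left(-1\right) \frac{1}{-3 - 1 + 2 \left(-1\right)^{2}} + 0 \cdot 3\right) 34 \cdot 30 = 6 \left(2 \left(-1\right) \frac{1}{-3 - 1 + 2 \cdot 1} + 0\right) 34 \cdot 30 = 6 \left(2 \left(-1\right) \frac{1}{-3 - 1 + 2} + 0\right) 34 \cdot 30 = 6 \left(2 \left(-1\right) \frac{1}{-2} + 0\right) 34 \cdot 30 = 6 \left(2 \left(-1\right) \left(- \frac{1}{2}\right) + 0\right) 34 \cdot 30 = 6 \left(1 + 0\right) 34 \cdot 30 = 6 \cdot 1 \cdot 34 \cdot 30 = 6 \cdot 34 \cdot 30 = 204 \cdot 30 = 6120$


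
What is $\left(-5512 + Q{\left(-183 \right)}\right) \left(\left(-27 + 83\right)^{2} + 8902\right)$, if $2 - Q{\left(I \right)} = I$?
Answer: $-64126426$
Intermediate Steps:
$Q{\left(I \right)} = 2 - I$
$\left(-5512 + Q{\left(-183 \right)}\right) \left(\left(-27 + 83\right)^{2} + 8902\right) = \left(-5512 + \left(2 - -183\right)\right) \left(\left(-27 + 83\right)^{2} + 8902\right) = \left(-5512 + \left(2 + 183\right)\right) \left(56^{2} + 8902\right) = \left(-5512 + 185\right) \left(3136 + 8902\right) = \left(-5327\right) 12038 = -64126426$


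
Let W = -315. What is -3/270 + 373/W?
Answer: -251/210 ≈ -1.1952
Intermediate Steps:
-3/270 + 373/W = -3/270 + 373/(-315) = -3*1/270 + 373*(-1/315) = -1/90 - 373/315 = -251/210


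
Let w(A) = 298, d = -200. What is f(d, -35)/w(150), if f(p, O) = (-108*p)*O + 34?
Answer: -377983/149 ≈ -2536.8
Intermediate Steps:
f(p, O) = 34 - 108*O*p (f(p, O) = -108*O*p + 34 = 34 - 108*O*p)
f(d, -35)/w(150) = (34 - 108*(-35)*(-200))/298 = (34 - 756000)*(1/298) = -755966*1/298 = -377983/149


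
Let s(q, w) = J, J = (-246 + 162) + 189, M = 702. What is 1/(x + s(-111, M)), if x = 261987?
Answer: 1/262092 ≈ 3.8155e-6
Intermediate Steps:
J = 105 (J = -84 + 189 = 105)
s(q, w) = 105
1/(x + s(-111, M)) = 1/(261987 + 105) = 1/262092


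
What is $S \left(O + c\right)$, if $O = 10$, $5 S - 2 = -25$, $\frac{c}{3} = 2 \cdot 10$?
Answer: $-322$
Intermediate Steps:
$c = 60$ ($c = 3 \cdot 2 \cdot 10 = 3 \cdot 20 = 60$)
$S = - \frac{23}{5}$ ($S = \frac{2}{5} + \frac{1}{5} \left(-25\right) = \frac{2}{5} - 5 = - \frac{23}{5} \approx -4.6$)
$S \left(O + c\right) = - \frac{23 \left(10 + 60\right)}{5} = \left(- \frac{23}{5}\right) 70 = -322$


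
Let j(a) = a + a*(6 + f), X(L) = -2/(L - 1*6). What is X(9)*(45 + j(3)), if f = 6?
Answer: -56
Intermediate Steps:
X(L) = -2/(-6 + L) (X(L) = -2/(L - 6) = -2/(-6 + L))
j(a) = 13*a (j(a) = a + a*(6 + 6) = a + a*12 = a + 12*a = 13*a)
X(9)*(45 + j(3)) = (-2/(-6 + 9))*(45 + 13*3) = (-2/3)*(45 + 39) = -2*⅓*84 = -⅔*84 = -56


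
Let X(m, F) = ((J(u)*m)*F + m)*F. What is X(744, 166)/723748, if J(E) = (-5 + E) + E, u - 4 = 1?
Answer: 25657956/180937 ≈ 141.81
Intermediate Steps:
u = 5 (u = 4 + 1 = 5)
J(E) = -5 + 2*E
X(m, F) = F*(m + 5*F*m) (X(m, F) = (((-5 + 2*5)*m)*F + m)*F = (((-5 + 10)*m)*F + m)*F = ((5*m)*F + m)*F = (5*F*m + m)*F = (m + 5*F*m)*F = F*(m + 5*F*m))
X(744, 166)/723748 = (166*744*(1 + 5*166))/723748 = (166*744*(1 + 830))*(1/723748) = (166*744*831)*(1/723748) = 102631824*(1/723748) = 25657956/180937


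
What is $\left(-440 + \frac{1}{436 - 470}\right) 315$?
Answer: $- \frac{4712715}{34} \approx -1.3861 \cdot 10^{5}$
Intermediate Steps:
$\left(-440 + \frac{1}{436 - 470}\right) 315 = \left(-440 + \frac{1}{-34}\right) 315 = \left(-440 - \frac{1}{34}\right) 315 = \left(- \frac{14961}{34}\right) 315 = - \frac{4712715}{34}$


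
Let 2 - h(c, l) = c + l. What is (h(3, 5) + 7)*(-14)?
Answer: -14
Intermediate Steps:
h(c, l) = 2 - c - l (h(c, l) = 2 - (c + l) = 2 + (-c - l) = 2 - c - l)
(h(3, 5) + 7)*(-14) = ((2 - 1*3 - 1*5) + 7)*(-14) = ((2 - 3 - 5) + 7)*(-14) = (-6 + 7)*(-14) = 1*(-14) = -14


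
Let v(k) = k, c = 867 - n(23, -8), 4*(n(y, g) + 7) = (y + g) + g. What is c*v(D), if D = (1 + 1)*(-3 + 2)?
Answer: -3489/2 ≈ -1744.5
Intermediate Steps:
D = -2 (D = 2*(-1) = -2)
n(y, g) = -7 + g/2 + y/4 (n(y, g) = -7 + ((y + g) + g)/4 = -7 + ((g + y) + g)/4 = -7 + (y + 2*g)/4 = -7 + (g/2 + y/4) = -7 + g/2 + y/4)
c = 3489/4 (c = 867 - (-7 + (½)*(-8) + (¼)*23) = 867 - (-7 - 4 + 23/4) = 867 - 1*(-21/4) = 867 + 21/4 = 3489/4 ≈ 872.25)
c*v(D) = (3489/4)*(-2) = -3489/2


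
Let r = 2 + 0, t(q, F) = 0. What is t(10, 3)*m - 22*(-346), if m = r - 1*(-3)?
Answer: 7612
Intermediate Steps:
r = 2
m = 5 (m = 2 - 1*(-3) = 2 + 3 = 5)
t(10, 3)*m - 22*(-346) = 0*5 - 22*(-346) = 0 + 7612 = 7612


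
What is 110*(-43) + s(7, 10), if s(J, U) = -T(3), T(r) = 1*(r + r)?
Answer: -4736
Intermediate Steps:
T(r) = 2*r (T(r) = 1*(2*r) = 2*r)
s(J, U) = -6 (s(J, U) = -2*3 = -1*6 = -6)
110*(-43) + s(7, 10) = 110*(-43) - 6 = -4730 - 6 = -4736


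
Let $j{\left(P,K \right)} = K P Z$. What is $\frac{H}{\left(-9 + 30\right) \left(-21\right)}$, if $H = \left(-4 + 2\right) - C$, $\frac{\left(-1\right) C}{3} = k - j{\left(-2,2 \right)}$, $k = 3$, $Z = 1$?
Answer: $- \frac{19}{441} \approx -0.043084$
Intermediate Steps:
$j{\left(P,K \right)} = K P$ ($j{\left(P,K \right)} = K P 1 = K P$)
$C = -21$ ($C = - 3 \left(3 - 2 \left(-2\right)\right) = - 3 \left(3 - -4\right) = - 3 \left(3 + 4\right) = \left(-3\right) 7 = -21$)
$H = 19$ ($H = \left(-4 + 2\right) - -21 = -2 + 21 = 19$)
$\frac{H}{\left(-9 + 30\right) \left(-21\right)} = \frac{1}{\left(-9 + 30\right) \left(-21\right)} 19 = \frac{1}{21 \left(-21\right)} 19 = \frac{1}{-441} \cdot 19 = \left(- \frac{1}{441}\right) 19 = - \frac{19}{441}$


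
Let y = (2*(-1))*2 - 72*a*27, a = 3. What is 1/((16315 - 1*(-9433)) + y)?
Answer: 1/19912 ≈ 5.0221e-5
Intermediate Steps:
y = -5836 (y = (2*(-1))*2 - 216*27 = -2*2 - 72*81 = -4 - 5832 = -5836)
1/((16315 - 1*(-9433)) + y) = 1/((16315 - 1*(-9433)) - 5836) = 1/((16315 + 9433) - 5836) = 1/(25748 - 5836) = 1/19912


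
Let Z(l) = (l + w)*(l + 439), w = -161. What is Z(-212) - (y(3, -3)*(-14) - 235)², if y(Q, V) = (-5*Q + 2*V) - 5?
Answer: -101312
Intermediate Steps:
y(Q, V) = -5 - 5*Q + 2*V
Z(l) = (-161 + l)*(439 + l) (Z(l) = (l - 161)*(l + 439) = (-161 + l)*(439 + l))
Z(-212) - (y(3, -3)*(-14) - 235)² = (-70679 + (-212)² + 278*(-212)) - ((-5 - 5*3 + 2*(-3))*(-14) - 235)² = (-70679 + 44944 - 58936) - ((-5 - 15 - 6)*(-14) - 235)² = -84671 - (-26*(-14) - 235)² = -84671 - (364 - 235)² = -84671 - 1*129² = -84671 - 1*16641 = -84671 - 16641 = -101312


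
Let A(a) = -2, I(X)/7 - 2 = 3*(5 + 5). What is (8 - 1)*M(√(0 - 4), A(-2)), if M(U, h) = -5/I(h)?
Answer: -5/32 ≈ -0.15625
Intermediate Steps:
I(X) = 224 (I(X) = 14 + 7*(3*(5 + 5)) = 14 + 7*(3*10) = 14 + 7*30 = 14 + 210 = 224)
M(U, h) = -5/224
(8 - 1)*M(√(0 - 4), A(-2)) = (8 - 1)*(-5/224) = 7*(-5/224) = -5/32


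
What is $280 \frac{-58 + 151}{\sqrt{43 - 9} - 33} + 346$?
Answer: $- \frac{98858}{211} - \frac{5208 \sqrt{34}}{211} \approx -612.44$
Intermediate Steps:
$280 \frac{-58 + 151}{\sqrt{43 - 9} - 33} + 346 = 280 \frac{93}{\sqrt{43 - 9} - 33} + 346 = 280 \frac{93}{\sqrt{34} - 33} + 346 = 280 \frac{93}{-33 + \sqrt{34}} + 346 = \frac{26040}{-33 + \sqrt{34}} + 346 = 346 + \frac{26040}{-33 + \sqrt{34}}$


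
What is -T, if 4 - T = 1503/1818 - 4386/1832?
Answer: -515071/92516 ≈ -5.5674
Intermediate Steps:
T = 515071/92516 (T = 4 - (1503/1818 - 4386/1832) = 4 - (1503*(1/1818) - 4386*1/1832) = 4 - (167/202 - 2193/916) = 4 - 1*(-145007/92516) = 4 + 145007/92516 = 515071/92516 ≈ 5.5674)
-T = -1*515071/92516 = -515071/92516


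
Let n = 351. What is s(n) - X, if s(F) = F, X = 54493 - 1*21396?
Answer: -32746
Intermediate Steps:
X = 33097 (X = 54493 - 21396 = 33097)
s(n) - X = 351 - 1*33097 = 351 - 33097 = -32746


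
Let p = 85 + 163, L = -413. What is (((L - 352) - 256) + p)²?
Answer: 597529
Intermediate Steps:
p = 248
(((L - 352) - 256) + p)² = (((-413 - 352) - 256) + 248)² = ((-765 - 256) + 248)² = (-1021 + 248)² = (-773)² = 597529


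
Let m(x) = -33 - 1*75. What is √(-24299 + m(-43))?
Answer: I*√24407 ≈ 156.23*I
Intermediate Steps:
m(x) = -108 (m(x) = -33 - 75 = -108)
√(-24299 + m(-43)) = √(-24299 - 108) = √(-24407) = I*√24407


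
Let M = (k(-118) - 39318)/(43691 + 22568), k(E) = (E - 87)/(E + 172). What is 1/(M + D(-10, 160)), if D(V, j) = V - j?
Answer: -3577986/610380997 ≈ -0.0058619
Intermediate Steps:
k(E) = (-87 + E)/(172 + E)
M = -2123377/3577986 (M = ((-87 - 118)/(172 - 118) - 39318)/(43691 + 22568) = (-205/54 - 39318)/66259 = ((1/54)*(-205) - 39318)*(1/66259) = (-205/54 - 39318)*(1/66259) = -2123377/54*1/66259 = -2123377/3577986 ≈ -0.59346)
1/(M + D(-10, 160)) = 1/(-2123377/3577986 + (-10 - 1*160)) = 1/(-2123377/3577986 + (-10 - 160)) = 1/(-2123377/3577986 - 170) = 1/(-610380997/3577986) = -3577986/610380997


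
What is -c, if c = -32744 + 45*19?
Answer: 31889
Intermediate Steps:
c = -31889 (c = -32744 + 855 = -31889)
-c = -1*(-31889) = 31889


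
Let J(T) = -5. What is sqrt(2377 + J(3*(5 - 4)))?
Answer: 2*sqrt(593) ≈ 48.703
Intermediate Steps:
sqrt(2377 + J(3*(5 - 4))) = sqrt(2377 - 5) = sqrt(2372) = 2*sqrt(593)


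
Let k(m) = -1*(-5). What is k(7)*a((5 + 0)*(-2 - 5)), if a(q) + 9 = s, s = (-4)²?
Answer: 35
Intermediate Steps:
s = 16
a(q) = 7 (a(q) = -9 + 16 = 7)
k(m) = 5
k(7)*a((5 + 0)*(-2 - 5)) = 5*7 = 35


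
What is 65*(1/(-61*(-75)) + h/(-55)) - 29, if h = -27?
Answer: 29423/10065 ≈ 2.9233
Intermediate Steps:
65*(1/(-61*(-75)) + h/(-55)) - 29 = 65*(1/(-61*(-75)) - 27/(-55)) - 29 = 65*(-1/61*(-1/75) - 27*(-1/55)) - 29 = 65*(1/4575 + 27/55) - 29 = 65*(24716/50325) - 29 = 321308/10065 - 29 = 29423/10065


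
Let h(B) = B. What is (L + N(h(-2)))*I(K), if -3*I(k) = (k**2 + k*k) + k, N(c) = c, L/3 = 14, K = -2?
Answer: -80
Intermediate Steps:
L = 42 (L = 3*14 = 42)
I(k) = -2*k**2/3 - k/3 (I(k) = -((k**2 + k*k) + k)/3 = -((k**2 + k**2) + k)/3 = -(2*k**2 + k)/3 = -(k + 2*k**2)/3 = -2*k**2/3 - k/3)
(L + N(h(-2)))*I(K) = (42 - 2)*(-1/3*(-2)*(1 + 2*(-2))) = 40*(-1/3*(-2)*(1 - 4)) = 40*(-1/3*(-2)*(-3)) = 40*(-2) = -80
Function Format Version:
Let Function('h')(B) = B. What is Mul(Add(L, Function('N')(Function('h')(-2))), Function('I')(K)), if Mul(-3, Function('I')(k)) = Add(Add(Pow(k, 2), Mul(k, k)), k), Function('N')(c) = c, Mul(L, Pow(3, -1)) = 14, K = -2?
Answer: -80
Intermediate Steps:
L = 42 (L = Mul(3, 14) = 42)
Function('I')(k) = Add(Mul(Rational(-2, 3), Pow(k, 2)), Mul(Rational(-1, 3), k)) (Function('I')(k) = Mul(Rational(-1, 3), Add(Add(Pow(k, 2), Mul(k, k)), k)) = Mul(Rational(-1, 3), Add(Add(Pow(k, 2), Pow(k, 2)), k)) = Mul(Rational(-1, 3), Add(Mul(2, Pow(k, 2)), k)) = Mul(Rational(-1, 3), Add(k, Mul(2, Pow(k, 2)))) = Add(Mul(Rational(-2, 3), Pow(k, 2)), Mul(Rational(-1, 3), k)))
Mul(Add(L, Function('N')(Function('h')(-2))), Function('I')(K)) = Mul(Add(42, -2), Mul(Rational(-1, 3), -2, Add(1, Mul(2, -2)))) = Mul(40, Mul(Rational(-1, 3), -2, Add(1, -4))) = Mul(40, Mul(Rational(-1, 3), -2, -3)) = Mul(40, -2) = -80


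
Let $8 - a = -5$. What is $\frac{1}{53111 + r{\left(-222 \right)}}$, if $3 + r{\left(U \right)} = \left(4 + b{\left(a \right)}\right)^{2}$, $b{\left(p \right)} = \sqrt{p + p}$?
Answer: $\frac{26575}{1412460418} - \frac{2 \sqrt{26}}{706230209} \approx 1.88 \cdot 10^{-5}$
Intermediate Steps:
$a = 13$ ($a = 8 - -5 = 8 + 5 = 13$)
$b{\left(p \right)} = \sqrt{2} \sqrt{p}$ ($b{\left(p \right)} = \sqrt{2 p} = \sqrt{2} \sqrt{p}$)
$r{\left(U \right)} = -3 + \left(4 + \sqrt{26}\right)^{2}$ ($r{\left(U \right)} = -3 + \left(4 + \sqrt{2} \sqrt{13}\right)^{2} = -3 + \left(4 + \sqrt{26}\right)^{2}$)
$\frac{1}{53111 + r{\left(-222 \right)}} = \frac{1}{53111 + \left(39 + 8 \sqrt{26}\right)} = \frac{1}{53150 + 8 \sqrt{26}}$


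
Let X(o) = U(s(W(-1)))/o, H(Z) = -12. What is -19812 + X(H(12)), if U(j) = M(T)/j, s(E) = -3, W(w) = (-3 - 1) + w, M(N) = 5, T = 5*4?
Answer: -713227/36 ≈ -19812.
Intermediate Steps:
T = 20
W(w) = -4 + w
U(j) = 5/j
X(o) = -5/(3*o) (X(o) = (5/(-3))/o = (5*(-⅓))/o = -5/(3*o))
-19812 + X(H(12)) = -19812 - 5/3/(-12) = -19812 - 5/3*(-1/12) = -19812 + 5/36 = -713227/36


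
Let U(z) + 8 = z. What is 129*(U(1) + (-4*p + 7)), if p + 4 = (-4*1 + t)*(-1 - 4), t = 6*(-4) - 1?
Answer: -72756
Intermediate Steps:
t = -25 (t = -24 - 1 = -25)
U(z) = -8 + z
p = 141 (p = -4 + (-4*1 - 25)*(-1 - 4) = -4 + (-4 - 25)*(-5) = -4 - 29*(-5) = -4 + 145 = 141)
129*(U(1) + (-4*p + 7)) = 129*((-8 + 1) + (-4*141 + 7)) = 129*(-7 + (-564 + 7)) = 129*(-7 - 557) = 129*(-564) = -72756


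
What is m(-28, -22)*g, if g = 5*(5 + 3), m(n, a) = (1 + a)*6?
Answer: -5040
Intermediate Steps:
m(n, a) = 6 + 6*a
g = 40 (g = 5*8 = 40)
m(-28, -22)*g = (6 + 6*(-22))*40 = (6 - 132)*40 = -126*40 = -5040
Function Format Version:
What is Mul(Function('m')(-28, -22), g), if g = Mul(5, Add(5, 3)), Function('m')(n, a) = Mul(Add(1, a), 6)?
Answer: -5040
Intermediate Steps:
Function('m')(n, a) = Add(6, Mul(6, a))
g = 40 (g = Mul(5, 8) = 40)
Mul(Function('m')(-28, -22), g) = Mul(Add(6, Mul(6, -22)), 40) = Mul(Add(6, -132), 40) = Mul(-126, 40) = -5040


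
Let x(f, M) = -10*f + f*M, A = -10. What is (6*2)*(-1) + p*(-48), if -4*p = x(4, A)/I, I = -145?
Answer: -156/29 ≈ -5.3793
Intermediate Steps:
x(f, M) = -10*f + M*f
p = -4/29 (p = -4*(-10 - 10)/(4*(-145)) = -4*(-20)*(-1)/(4*145) = -(-20)*(-1)/145 = -1/4*16/29 = -4/29 ≈ -0.13793)
(6*2)*(-1) + p*(-48) = (6*2)*(-1) - 4/29*(-48) = 12*(-1) + 192/29 = -12 + 192/29 = -156/29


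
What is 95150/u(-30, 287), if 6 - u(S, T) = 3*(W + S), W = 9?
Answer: 95150/69 ≈ 1379.0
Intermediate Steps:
u(S, T) = -21 - 3*S (u(S, T) = 6 - 3*(9 + S) = 6 - (27 + 3*S) = 6 + (-27 - 3*S) = -21 - 3*S)
95150/u(-30, 287) = 95150/(-21 - 3*(-30)) = 95150/(-21 + 90) = 95150/69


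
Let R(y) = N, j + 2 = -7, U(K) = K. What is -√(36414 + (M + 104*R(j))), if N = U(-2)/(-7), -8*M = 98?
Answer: -√7140567/14 ≈ -190.87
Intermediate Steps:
M = -49/4 (M = -⅛*98 = -49/4 ≈ -12.250)
j = -9 (j = -2 - 7 = -9)
N = 2/7 (N = -2/(-7) = -2*(-⅐) = 2/7 ≈ 0.28571)
R(y) = 2/7
-√(36414 + (M + 104*R(j))) = -√(36414 + (-49/4 + 104*(2/7))) = -√(36414 + (-49/4 + 208/7)) = -√(36414 + 489/28) = -√(1020081/28) = -√7140567/14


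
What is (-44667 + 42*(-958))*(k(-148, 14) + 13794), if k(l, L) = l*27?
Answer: -831879594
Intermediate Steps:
k(l, L) = 27*l
(-44667 + 42*(-958))*(k(-148, 14) + 13794) = (-44667 + 42*(-958))*(27*(-148) + 13794) = (-44667 - 40236)*(-3996 + 13794) = -84903*9798 = -831879594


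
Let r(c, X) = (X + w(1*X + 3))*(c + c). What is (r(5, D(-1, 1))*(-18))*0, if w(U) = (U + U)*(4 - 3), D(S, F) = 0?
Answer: 0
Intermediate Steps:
w(U) = 2*U (w(U) = (2*U)*1 = 2*U)
r(c, X) = 2*c*(6 + 3*X) (r(c, X) = (X + 2*(1*X + 3))*(c + c) = (X + 2*(X + 3))*(2*c) = (X + 2*(3 + X))*(2*c) = (X + (6 + 2*X))*(2*c) = (6 + 3*X)*(2*c) = 2*c*(6 + 3*X))
(r(5, D(-1, 1))*(-18))*0 = ((6*5*(2 + 0))*(-18))*0 = ((6*5*2)*(-18))*0 = (60*(-18))*0 = -1080*0 = 0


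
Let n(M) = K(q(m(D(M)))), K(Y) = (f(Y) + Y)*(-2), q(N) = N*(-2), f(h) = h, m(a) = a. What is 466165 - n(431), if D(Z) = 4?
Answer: 466133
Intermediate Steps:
q(N) = -2*N
K(Y) = -4*Y (K(Y) = (Y + Y)*(-2) = (2*Y)*(-2) = -4*Y)
n(M) = 32 (n(M) = -(-8)*4 = -4*(-8) = 32)
466165 - n(431) = 466165 - 1*32 = 466165 - 32 = 466133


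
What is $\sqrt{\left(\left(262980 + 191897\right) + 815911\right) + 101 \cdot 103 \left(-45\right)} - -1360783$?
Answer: $1360783 + \sqrt{802653} \approx 1.3617 \cdot 10^{6}$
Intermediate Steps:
$\sqrt{\left(\left(262980 + 191897\right) + 815911\right) + 101 \cdot 103 \left(-45\right)} - -1360783 = \sqrt{\left(454877 + 815911\right) + 10403 \left(-45\right)} + 1360783 = \sqrt{1270788 - 468135} + 1360783 = \sqrt{802653} + 1360783 = 1360783 + \sqrt{802653}$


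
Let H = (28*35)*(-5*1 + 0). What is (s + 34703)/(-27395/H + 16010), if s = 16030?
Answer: 49718340/15695279 ≈ 3.1677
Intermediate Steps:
H = -4900 (H = 980*(-5 + 0) = 980*(-5) = -4900)
(s + 34703)/(-27395/H + 16010) = (16030 + 34703)/(-27395/(-4900) + 16010) = 50733/(-27395*(-1/4900) + 16010) = 50733/(5479/980 + 16010) = 50733/(15695279/980) = 50733*(980/15695279) = 49718340/15695279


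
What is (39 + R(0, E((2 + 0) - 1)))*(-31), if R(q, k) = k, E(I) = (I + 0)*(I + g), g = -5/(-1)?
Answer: -1395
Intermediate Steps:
g = 5 (g = -5*(-1) = 5)
E(I) = I*(5 + I) (E(I) = (I + 0)*(I + 5) = I*(5 + I))
(39 + R(0, E((2 + 0) - 1)))*(-31) = (39 + ((2 + 0) - 1)*(5 + ((2 + 0) - 1)))*(-31) = (39 + (2 - 1)*(5 + (2 - 1)))*(-31) = (39 + 1*(5 + 1))*(-31) = (39 + 1*6)*(-31) = (39 + 6)*(-31) = 45*(-31) = -1395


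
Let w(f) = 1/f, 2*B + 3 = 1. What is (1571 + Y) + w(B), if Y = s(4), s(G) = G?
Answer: 1574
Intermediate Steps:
B = -1 (B = -3/2 + (1/2)*1 = -3/2 + 1/2 = -1)
Y = 4
(1571 + Y) + w(B) = (1571 + 4) + 1/(-1) = 1575 - 1 = 1574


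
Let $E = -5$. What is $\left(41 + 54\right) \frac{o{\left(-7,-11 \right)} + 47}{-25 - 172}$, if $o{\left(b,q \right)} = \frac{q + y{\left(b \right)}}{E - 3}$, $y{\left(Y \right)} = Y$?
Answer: $- \frac{95}{4} \approx -23.75$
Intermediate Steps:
$o{\left(b,q \right)} = - \frac{b}{8} - \frac{q}{8}$ ($o{\left(b,q \right)} = \frac{q + b}{-5 - 3} = \frac{b + q}{-8} = \left(b + q\right) \left(- \frac{1}{8}\right) = - \frac{b}{8} - \frac{q}{8}$)
$\left(41 + 54\right) \frac{o{\left(-7,-11 \right)} + 47}{-25 - 172} = \left(41 + 54\right) \frac{\left(\left(- \frac{1}{8}\right) \left(-7\right) - - \frac{11}{8}\right) + 47}{-25 - 172} = 95 \frac{\left(\frac{7}{8} + \frac{11}{8}\right) + 47}{-197} = 95 \left(\frac{9}{4} + 47\right) \left(- \frac{1}{197}\right) = 95 \cdot \frac{197}{4} \left(- \frac{1}{197}\right) = 95 \left(- \frac{1}{4}\right) = - \frac{95}{4}$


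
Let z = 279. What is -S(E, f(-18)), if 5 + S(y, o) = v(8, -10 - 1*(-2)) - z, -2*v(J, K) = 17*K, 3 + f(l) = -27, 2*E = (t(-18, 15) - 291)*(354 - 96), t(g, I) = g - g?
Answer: 216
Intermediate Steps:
t(g, I) = 0
E = -37539 (E = ((0 - 291)*(354 - 96))/2 = (-291*258)/2 = (½)*(-75078) = -37539)
f(l) = -30 (f(l) = -3 - 27 = -30)
v(J, K) = -17*K/2
S(y, o) = -216 (S(y, o) = -5 + (-17*(-10 - 1*(-2))/2 - 1*279) = -5 + (-17*(-10 + 2)/2 - 279) = -5 + (-17/2*(-8) - 279) = -5 + (68 - 279) = -5 - 211 = -216)
-S(E, f(-18)) = -1*(-216) = 216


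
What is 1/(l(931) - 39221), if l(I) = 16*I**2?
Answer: 1/13828955 ≈ 7.2312e-8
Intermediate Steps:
1/(l(931) - 39221) = 1/(16*931**2 - 39221) = 1/(16*866761 - 39221) = 1/(13868176 - 39221) = 1/13828955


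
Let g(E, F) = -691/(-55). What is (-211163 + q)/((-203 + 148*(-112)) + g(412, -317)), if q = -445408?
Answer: 36111405/922154 ≈ 39.160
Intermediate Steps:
g(E, F) = 691/55 (g(E, F) = -691*(-1/55) = 691/55)
(-211163 + q)/((-203 + 148*(-112)) + g(412, -317)) = (-211163 - 445408)/((-203 + 148*(-112)) + 691/55) = -656571/((-203 - 16576) + 691/55) = -656571/(-16779 + 691/55) = -656571/(-922154/55) = -656571*(-55/922154) = 36111405/922154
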